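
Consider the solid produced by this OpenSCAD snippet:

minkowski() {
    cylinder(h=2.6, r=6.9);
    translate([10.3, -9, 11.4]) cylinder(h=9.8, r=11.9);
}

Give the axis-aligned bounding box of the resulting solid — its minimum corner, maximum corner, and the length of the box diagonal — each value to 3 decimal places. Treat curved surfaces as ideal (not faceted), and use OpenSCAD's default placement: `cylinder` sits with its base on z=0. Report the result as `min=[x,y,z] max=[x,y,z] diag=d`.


min=[-8.500,-27.800,11.400] max=[29.100,9.800,23.800] diag=54.601

A = translate([10.3, -9, 11.4]) cylinder(h=9.8, r=11.9) → bbox [-1.6,-20.9,11.4] .. [22.2,2.9,21.2]
B = cylinder(h=2.6, r=6.9) → bbox [-6.9,-6.9,0] .. [6.9,6.9,2.6]
lo = A.lo+B.lo = [-1.6-6.9, -20.9-6.9, 11.4+0] = [-8.500,-27.800,11.400]
hi = A.hi+B.hi = [22.2+6.9, 2.9+6.9, 21.2+2.6] = [29.100,9.800,23.800]
diag = √(37.6²+37.6²+12.4²) = √2981.28 = 54.601


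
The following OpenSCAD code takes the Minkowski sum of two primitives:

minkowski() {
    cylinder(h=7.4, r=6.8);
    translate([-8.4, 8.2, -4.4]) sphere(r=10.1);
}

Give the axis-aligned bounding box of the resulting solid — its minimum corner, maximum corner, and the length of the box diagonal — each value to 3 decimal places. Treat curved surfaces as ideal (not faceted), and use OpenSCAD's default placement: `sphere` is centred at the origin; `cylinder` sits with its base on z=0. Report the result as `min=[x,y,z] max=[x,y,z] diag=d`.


min=[-25.300,-8.700,-14.500] max=[8.500,25.100,13.100] diag=55.196

A = translate([-8.4, 8.2, -4.4]) sphere(r=10.1) → bbox [-18.5,-1.9,-14.5] .. [1.7,18.3,5.7]
B = cylinder(h=7.4, r=6.8) → bbox [-6.8,-6.8,0] .. [6.8,6.8,7.4]
lo = A.lo+B.lo = [-18.5-6.8, -1.9-6.8, -14.5+0] = [-25.300,-8.700,-14.500]
hi = A.hi+B.hi = [1.7+6.8, 18.3+6.8, 5.7+7.4] = [8.500,25.100,13.100]
diag = √(33.8²+33.8²+27.6²) = √3046.64 = 55.196


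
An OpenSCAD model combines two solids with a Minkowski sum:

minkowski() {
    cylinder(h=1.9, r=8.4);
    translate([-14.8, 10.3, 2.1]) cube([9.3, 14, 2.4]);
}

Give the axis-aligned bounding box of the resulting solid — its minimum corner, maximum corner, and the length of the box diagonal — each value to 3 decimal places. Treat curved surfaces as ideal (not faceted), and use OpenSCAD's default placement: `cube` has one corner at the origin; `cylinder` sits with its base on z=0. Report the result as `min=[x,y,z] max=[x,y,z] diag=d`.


A = translate([-14.8, 10.3, 2.1]) cube([9.3, 14, 2.4]) → bbox [-14.8,10.3,2.1] .. [-5.5,24.3,4.5]
B = cylinder(h=1.9, r=8.4) → bbox [-8.4,-8.4,0] .. [8.4,8.4,1.9]
lo = A.lo+B.lo = [-14.8-8.4, 10.3-8.4, 2.1+0] = [-23.200,1.900,2.100]
hi = A.hi+B.hi = [-5.5+8.4, 24.3+8.4, 4.5+1.9] = [2.900,32.700,6.400]
diag = √(26.1²+30.8²+4.3²) = √1648.34 = 40.600

min=[-23.200,1.900,2.100] max=[2.900,32.700,6.400] diag=40.600


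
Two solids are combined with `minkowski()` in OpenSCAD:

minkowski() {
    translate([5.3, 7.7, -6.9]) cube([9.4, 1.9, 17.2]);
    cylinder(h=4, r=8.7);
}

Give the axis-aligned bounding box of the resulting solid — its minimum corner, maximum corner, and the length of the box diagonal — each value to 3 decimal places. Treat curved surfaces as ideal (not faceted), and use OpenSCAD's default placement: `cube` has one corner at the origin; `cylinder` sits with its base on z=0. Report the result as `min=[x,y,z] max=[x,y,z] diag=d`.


A = translate([5.3, 7.7, -6.9]) cube([9.4, 1.9, 17.2]) → bbox [5.3,7.7,-6.9] .. [14.7,9.6,10.3]
B = cylinder(h=4, r=8.7) → bbox [-8.7,-8.7,0] .. [8.7,8.7,4]
lo = A.lo+B.lo = [5.3-8.7, 7.7-8.7, -6.9+0] = [-3.400,-1.000,-6.900]
hi = A.hi+B.hi = [14.7+8.7, 9.6+8.7, 10.3+4] = [23.400,18.300,14.300]
diag = √(26.8²+19.3²+21.2²) = √1540.17 = 39.245

min=[-3.400,-1.000,-6.900] max=[23.400,18.300,14.300] diag=39.245


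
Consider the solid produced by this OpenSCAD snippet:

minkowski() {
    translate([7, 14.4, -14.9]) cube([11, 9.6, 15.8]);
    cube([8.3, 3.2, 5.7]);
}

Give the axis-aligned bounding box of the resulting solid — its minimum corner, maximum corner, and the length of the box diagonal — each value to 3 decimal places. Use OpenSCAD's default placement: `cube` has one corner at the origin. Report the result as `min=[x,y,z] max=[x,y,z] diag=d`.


min=[7.000,14.400,-14.900] max=[26.300,27.200,6.600] diag=31.600

A = translate([7, 14.4, -14.9]) cube([11, 9.6, 15.8]) → bbox [7,14.4,-14.9] .. [18,24,0.9]
B = cube([8.3, 3.2, 5.7]) → bbox [0,0,0] .. [8.3,3.2,5.7]
lo = A.lo+B.lo = [7+0, 14.4+0, -14.9+0] = [7.000,14.400,-14.900]
hi = A.hi+B.hi = [18+8.3, 24+3.2, 0.9+5.7] = [26.300,27.200,6.600]
diag = √(19.3²+12.8²+21.5²) = √998.58 = 31.600


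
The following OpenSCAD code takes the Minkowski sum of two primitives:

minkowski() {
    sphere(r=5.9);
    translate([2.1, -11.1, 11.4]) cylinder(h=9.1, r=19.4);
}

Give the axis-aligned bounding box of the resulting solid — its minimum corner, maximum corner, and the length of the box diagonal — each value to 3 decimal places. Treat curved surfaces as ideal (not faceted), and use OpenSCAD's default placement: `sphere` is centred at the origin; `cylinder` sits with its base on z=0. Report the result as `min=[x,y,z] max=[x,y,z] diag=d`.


min=[-23.200,-36.400,5.500] max=[27.400,14.200,26.400] diag=74.549

A = translate([2.1, -11.1, 11.4]) cylinder(h=9.1, r=19.4) → bbox [-17.3,-30.5,11.4] .. [21.5,8.3,20.5]
B = sphere(r=5.9) → bbox [-5.9,-5.9,-5.9] .. [5.9,5.9,5.9]
lo = A.lo+B.lo = [-17.3-5.9, -30.5-5.9, 11.4-5.9] = [-23.200,-36.400,5.500]
hi = A.hi+B.hi = [21.5+5.9, 8.3+5.9, 20.5+5.9] = [27.400,14.200,26.400]
diag = √(50.6²+50.6²+20.9²) = √5557.53 = 74.549


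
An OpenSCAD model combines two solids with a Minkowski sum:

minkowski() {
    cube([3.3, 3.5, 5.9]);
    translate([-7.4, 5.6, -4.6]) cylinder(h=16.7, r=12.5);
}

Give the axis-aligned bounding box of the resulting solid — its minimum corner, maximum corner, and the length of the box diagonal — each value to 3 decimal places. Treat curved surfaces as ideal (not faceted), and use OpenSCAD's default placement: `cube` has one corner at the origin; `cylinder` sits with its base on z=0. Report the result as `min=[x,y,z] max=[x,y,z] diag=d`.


A = translate([-7.4, 5.6, -4.6]) cylinder(h=16.7, r=12.5) → bbox [-19.9,-6.9,-4.6] .. [5.1,18.1,12.1]
B = cube([3.3, 3.5, 5.9]) → bbox [0,0,0] .. [3.3,3.5,5.9]
lo = A.lo+B.lo = [-19.9+0, -6.9+0, -4.6+0] = [-19.900,-6.900,-4.600]
hi = A.hi+B.hi = [5.1+3.3, 18.1+3.5, 12.1+5.9] = [8.400,21.600,18.000]
diag = √(28.3²+28.5²+22.6²) = √2123.9 = 46.086

min=[-19.900,-6.900,-4.600] max=[8.400,21.600,18.000] diag=46.086


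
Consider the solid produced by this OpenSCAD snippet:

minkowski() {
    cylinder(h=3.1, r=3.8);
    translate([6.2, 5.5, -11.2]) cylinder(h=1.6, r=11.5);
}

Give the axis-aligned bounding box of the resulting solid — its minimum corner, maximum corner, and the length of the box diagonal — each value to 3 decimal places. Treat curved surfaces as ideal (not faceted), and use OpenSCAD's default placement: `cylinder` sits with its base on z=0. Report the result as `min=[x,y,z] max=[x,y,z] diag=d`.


min=[-9.100,-9.800,-11.200] max=[21.500,20.800,-6.500] diag=43.529

A = translate([6.2, 5.5, -11.2]) cylinder(h=1.6, r=11.5) → bbox [-5.3,-6,-11.2] .. [17.7,17,-9.6]
B = cylinder(h=3.1, r=3.8) → bbox [-3.8,-3.8,0] .. [3.8,3.8,3.1]
lo = A.lo+B.lo = [-5.3-3.8, -6-3.8, -11.2+0] = [-9.100,-9.800,-11.200]
hi = A.hi+B.hi = [17.7+3.8, 17+3.8, -9.6+3.1] = [21.500,20.800,-6.500]
diag = √(30.6²+30.6²+4.7²) = √1894.81 = 43.529


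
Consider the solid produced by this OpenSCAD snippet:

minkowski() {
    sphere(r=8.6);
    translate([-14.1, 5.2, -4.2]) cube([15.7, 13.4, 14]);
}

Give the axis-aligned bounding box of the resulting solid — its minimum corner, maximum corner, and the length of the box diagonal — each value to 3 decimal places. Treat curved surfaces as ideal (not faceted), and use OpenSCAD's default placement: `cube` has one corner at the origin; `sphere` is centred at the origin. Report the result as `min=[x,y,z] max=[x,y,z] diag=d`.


min=[-22.700,-3.400,-12.800] max=[10.200,27.200,18.400] diag=54.701

A = translate([-14.1, 5.2, -4.2]) cube([15.7, 13.4, 14]) → bbox [-14.1,5.2,-4.2] .. [1.6,18.6,9.8]
B = sphere(r=8.6) → bbox [-8.6,-8.6,-8.6] .. [8.6,8.6,8.6]
lo = A.lo+B.lo = [-14.1-8.6, 5.2-8.6, -4.2-8.6] = [-22.700,-3.400,-12.800]
hi = A.hi+B.hi = [1.6+8.6, 18.6+8.6, 9.8+8.6] = [10.200,27.200,18.400]
diag = √(32.9²+30.6²+31.2²) = √2992.21 = 54.701


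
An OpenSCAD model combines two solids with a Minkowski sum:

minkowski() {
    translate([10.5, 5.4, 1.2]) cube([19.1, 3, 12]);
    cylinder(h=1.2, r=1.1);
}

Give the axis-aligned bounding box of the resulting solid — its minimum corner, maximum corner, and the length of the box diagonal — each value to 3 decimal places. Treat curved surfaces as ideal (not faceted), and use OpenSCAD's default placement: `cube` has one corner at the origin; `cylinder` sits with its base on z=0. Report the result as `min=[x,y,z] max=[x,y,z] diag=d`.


min=[9.400,4.300,1.200] max=[30.700,9.500,14.400] diag=25.592

A = translate([10.5, 5.4, 1.2]) cube([19.1, 3, 12]) → bbox [10.5,5.4,1.2] .. [29.6,8.4,13.2]
B = cylinder(h=1.2, r=1.1) → bbox [-1.1,-1.1,0] .. [1.1,1.1,1.2]
lo = A.lo+B.lo = [10.5-1.1, 5.4-1.1, 1.2+0] = [9.400,4.300,1.200]
hi = A.hi+B.hi = [29.6+1.1, 8.4+1.1, 13.2+1.2] = [30.700,9.500,14.400]
diag = √(21.3²+5.2²+13.2²) = √654.97 = 25.592


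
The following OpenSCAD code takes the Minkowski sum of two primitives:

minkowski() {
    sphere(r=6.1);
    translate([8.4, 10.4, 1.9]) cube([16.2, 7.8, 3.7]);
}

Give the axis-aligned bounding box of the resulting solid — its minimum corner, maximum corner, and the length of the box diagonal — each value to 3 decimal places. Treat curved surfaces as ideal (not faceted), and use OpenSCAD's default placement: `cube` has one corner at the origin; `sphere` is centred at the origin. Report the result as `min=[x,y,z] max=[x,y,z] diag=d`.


min=[2.300,4.300,-4.200] max=[30.700,24.300,11.700] diag=38.202

A = translate([8.4, 10.4, 1.9]) cube([16.2, 7.8, 3.7]) → bbox [8.4,10.4,1.9] .. [24.6,18.2,5.6]
B = sphere(r=6.1) → bbox [-6.1,-6.1,-6.1] .. [6.1,6.1,6.1]
lo = A.lo+B.lo = [8.4-6.1, 10.4-6.1, 1.9-6.1] = [2.300,4.300,-4.200]
hi = A.hi+B.hi = [24.6+6.1, 18.2+6.1, 5.6+6.1] = [30.700,24.300,11.700]
diag = √(28.4²+20²+15.9²) = √1459.37 = 38.202


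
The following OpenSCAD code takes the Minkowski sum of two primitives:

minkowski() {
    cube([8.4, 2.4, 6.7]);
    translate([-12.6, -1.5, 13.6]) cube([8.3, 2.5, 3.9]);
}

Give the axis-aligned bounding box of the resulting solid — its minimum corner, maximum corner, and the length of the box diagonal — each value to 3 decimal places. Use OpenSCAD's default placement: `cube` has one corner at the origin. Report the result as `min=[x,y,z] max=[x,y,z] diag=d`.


min=[-12.600,-1.500,13.600] max=[4.100,3.400,24.200] diag=20.378

A = translate([-12.6, -1.5, 13.6]) cube([8.3, 2.5, 3.9]) → bbox [-12.6,-1.5,13.6] .. [-4.3,1,17.5]
B = cube([8.4, 2.4, 6.7]) → bbox [0,0,0] .. [8.4,2.4,6.7]
lo = A.lo+B.lo = [-12.6+0, -1.5+0, 13.6+0] = [-12.600,-1.500,13.600]
hi = A.hi+B.hi = [-4.3+8.4, 1+2.4, 17.5+6.7] = [4.100,3.400,24.200]
diag = √(16.7²+4.9²+10.6²) = √415.26 = 20.378


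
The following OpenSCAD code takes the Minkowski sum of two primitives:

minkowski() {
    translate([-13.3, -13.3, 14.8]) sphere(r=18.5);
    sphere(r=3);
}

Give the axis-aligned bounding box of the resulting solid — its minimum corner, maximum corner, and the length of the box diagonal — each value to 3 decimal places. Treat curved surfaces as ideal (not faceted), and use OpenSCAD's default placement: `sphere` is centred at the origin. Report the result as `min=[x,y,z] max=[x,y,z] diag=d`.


min=[-34.800,-34.800,-6.700] max=[8.200,8.200,36.300] diag=74.478

A = translate([-13.3, -13.3, 14.8]) sphere(r=18.5) → bbox [-31.8,-31.8,-3.7] .. [5.2,5.2,33.3]
B = sphere(r=3) → bbox [-3,-3,-3] .. [3,3,3]
lo = A.lo+B.lo = [-31.8-3, -31.8-3, -3.7-3] = [-34.800,-34.800,-6.700]
hi = A.hi+B.hi = [5.2+3, 5.2+3, 33.3+3] = [8.200,8.200,36.300]
diag = √(43²+43²+43²) = √5547 = 74.478


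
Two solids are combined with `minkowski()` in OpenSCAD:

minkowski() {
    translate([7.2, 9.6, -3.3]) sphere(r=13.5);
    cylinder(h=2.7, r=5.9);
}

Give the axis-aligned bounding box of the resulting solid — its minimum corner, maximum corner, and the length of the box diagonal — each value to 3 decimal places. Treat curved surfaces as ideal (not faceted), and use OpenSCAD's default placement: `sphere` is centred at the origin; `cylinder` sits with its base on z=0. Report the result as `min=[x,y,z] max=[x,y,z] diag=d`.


A = translate([7.2, 9.6, -3.3]) sphere(r=13.5) → bbox [-6.3,-3.9,-16.8] .. [20.7,23.1,10.2]
B = cylinder(h=2.7, r=5.9) → bbox [-5.9,-5.9,0] .. [5.9,5.9,2.7]
lo = A.lo+B.lo = [-6.3-5.9, -3.9-5.9, -16.8+0] = [-12.200,-9.800,-16.800]
hi = A.hi+B.hi = [20.7+5.9, 23.1+5.9, 10.2+2.7] = [26.600,29.000,12.900]
diag = √(38.8²+38.8²+29.7²) = √3892.97 = 62.394

min=[-12.200,-9.800,-16.800] max=[26.600,29.000,12.900] diag=62.394


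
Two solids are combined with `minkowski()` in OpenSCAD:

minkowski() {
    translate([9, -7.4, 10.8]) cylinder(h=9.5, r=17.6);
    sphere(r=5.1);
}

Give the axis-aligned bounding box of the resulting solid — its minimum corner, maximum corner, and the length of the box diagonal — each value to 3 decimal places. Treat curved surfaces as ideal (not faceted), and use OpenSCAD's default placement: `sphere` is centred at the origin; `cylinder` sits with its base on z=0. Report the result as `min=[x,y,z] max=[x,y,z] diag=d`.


min=[-13.700,-30.100,5.700] max=[31.700,15.300,25.400] diag=67.160

A = translate([9, -7.4, 10.8]) cylinder(h=9.5, r=17.6) → bbox [-8.6,-25,10.8] .. [26.6,10.2,20.3]
B = sphere(r=5.1) → bbox [-5.1,-5.1,-5.1] .. [5.1,5.1,5.1]
lo = A.lo+B.lo = [-8.6-5.1, -25-5.1, 10.8-5.1] = [-13.700,-30.100,5.700]
hi = A.hi+B.hi = [26.6+5.1, 10.2+5.1, 20.3+5.1] = [31.700,15.300,25.400]
diag = √(45.4²+45.4²+19.7²) = √4510.41 = 67.160


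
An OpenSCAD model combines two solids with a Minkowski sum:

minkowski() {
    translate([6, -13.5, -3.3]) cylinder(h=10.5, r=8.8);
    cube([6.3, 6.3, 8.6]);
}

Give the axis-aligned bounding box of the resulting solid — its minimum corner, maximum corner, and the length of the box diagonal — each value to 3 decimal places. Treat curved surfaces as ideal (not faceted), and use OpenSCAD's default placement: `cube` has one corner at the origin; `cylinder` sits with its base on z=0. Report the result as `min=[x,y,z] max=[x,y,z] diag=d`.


A = translate([6, -13.5, -3.3]) cylinder(h=10.5, r=8.8) → bbox [-2.8,-22.3,-3.3] .. [14.8,-4.7,7.2]
B = cube([6.3, 6.3, 8.6]) → bbox [0,0,0] .. [6.3,6.3,8.6]
lo = A.lo+B.lo = [-2.8+0, -22.3+0, -3.3+0] = [-2.800,-22.300,-3.300]
hi = A.hi+B.hi = [14.8+6.3, -4.7+6.3, 7.2+8.6] = [21.100,1.600,15.800]
diag = √(23.9²+23.9²+19.1²) = √1507.23 = 38.823

min=[-2.800,-22.300,-3.300] max=[21.100,1.600,15.800] diag=38.823


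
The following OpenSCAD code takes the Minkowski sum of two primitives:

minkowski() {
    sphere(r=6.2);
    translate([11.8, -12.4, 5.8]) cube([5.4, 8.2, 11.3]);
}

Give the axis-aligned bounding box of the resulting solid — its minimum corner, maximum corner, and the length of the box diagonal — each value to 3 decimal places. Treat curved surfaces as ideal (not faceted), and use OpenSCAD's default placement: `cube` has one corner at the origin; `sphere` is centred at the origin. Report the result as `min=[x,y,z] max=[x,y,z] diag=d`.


A = translate([11.8, -12.4, 5.8]) cube([5.4, 8.2, 11.3]) → bbox [11.8,-12.4,5.8] .. [17.2,-4.2,17.1]
B = sphere(r=6.2) → bbox [-6.2,-6.2,-6.2] .. [6.2,6.2,6.2]
lo = A.lo+B.lo = [11.8-6.2, -12.4-6.2, 5.8-6.2] = [5.600,-18.600,-0.400]
hi = A.hi+B.hi = [17.2+6.2, -4.2+6.2, 17.1+6.2] = [23.400,2.000,23.300]
diag = √(17.8²+20.6²+23.7²) = √1302.89 = 36.096

min=[5.600,-18.600,-0.400] max=[23.400,2.000,23.300] diag=36.096


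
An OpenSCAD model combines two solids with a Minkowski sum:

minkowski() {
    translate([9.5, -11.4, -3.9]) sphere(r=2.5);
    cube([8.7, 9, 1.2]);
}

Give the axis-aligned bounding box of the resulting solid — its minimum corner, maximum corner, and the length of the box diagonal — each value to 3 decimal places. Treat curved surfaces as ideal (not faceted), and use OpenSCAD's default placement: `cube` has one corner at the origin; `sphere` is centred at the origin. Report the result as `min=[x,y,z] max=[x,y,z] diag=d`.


min=[7.000,-13.900,-6.400] max=[20.700,0.100,-0.200] diag=20.546

A = translate([9.5, -11.4, -3.9]) sphere(r=2.5) → bbox [7,-13.9,-6.4] .. [12,-8.9,-1.4]
B = cube([8.7, 9, 1.2]) → bbox [0,0,0] .. [8.7,9,1.2]
lo = A.lo+B.lo = [7+0, -13.9+0, -6.4+0] = [7.000,-13.900,-6.400]
hi = A.hi+B.hi = [12+8.7, -8.9+9, -1.4+1.2] = [20.700,0.100,-0.200]
diag = √(13.7²+14²+6.2²) = √422.13 = 20.546


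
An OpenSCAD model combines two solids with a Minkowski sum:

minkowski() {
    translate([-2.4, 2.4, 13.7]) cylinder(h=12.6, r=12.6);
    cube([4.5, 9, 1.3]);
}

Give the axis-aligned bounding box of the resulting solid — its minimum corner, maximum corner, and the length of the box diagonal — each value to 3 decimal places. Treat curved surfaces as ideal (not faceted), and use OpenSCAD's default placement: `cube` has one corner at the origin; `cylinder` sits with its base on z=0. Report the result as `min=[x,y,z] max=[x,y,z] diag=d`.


min=[-15.000,-10.200,13.700] max=[14.700,24.000,27.600] diag=47.381

A = translate([-2.4, 2.4, 13.7]) cylinder(h=12.6, r=12.6) → bbox [-15,-10.2,13.7] .. [10.2,15,26.3]
B = cube([4.5, 9, 1.3]) → bbox [0,0,0] .. [4.5,9,1.3]
lo = A.lo+B.lo = [-15+0, -10.2+0, 13.7+0] = [-15.000,-10.200,13.700]
hi = A.hi+B.hi = [10.2+4.5, 15+9, 26.3+1.3] = [14.700,24.000,27.600]
diag = √(29.7²+34.2²+13.9²) = √2244.94 = 47.381


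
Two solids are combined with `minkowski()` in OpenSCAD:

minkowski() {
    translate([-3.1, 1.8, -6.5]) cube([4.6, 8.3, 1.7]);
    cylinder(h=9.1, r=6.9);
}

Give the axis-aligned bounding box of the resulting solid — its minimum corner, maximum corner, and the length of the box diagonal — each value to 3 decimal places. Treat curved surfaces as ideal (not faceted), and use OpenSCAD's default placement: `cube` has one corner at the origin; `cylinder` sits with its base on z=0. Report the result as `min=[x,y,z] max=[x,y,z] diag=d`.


A = translate([-3.1, 1.8, -6.5]) cube([4.6, 8.3, 1.7]) → bbox [-3.1,1.8,-6.5] .. [1.5,10.1,-4.8]
B = cylinder(h=9.1, r=6.9) → bbox [-6.9,-6.9,0] .. [6.9,6.9,9.1]
lo = A.lo+B.lo = [-3.1-6.9, 1.8-6.9, -6.5+0] = [-10.000,-5.100,-6.500]
hi = A.hi+B.hi = [1.5+6.9, 10.1+6.9, -4.8+9.1] = [8.400,17.000,4.300]
diag = √(18.4²+22.1²+10.8²) = √943.61 = 30.718

min=[-10.000,-5.100,-6.500] max=[8.400,17.000,4.300] diag=30.718


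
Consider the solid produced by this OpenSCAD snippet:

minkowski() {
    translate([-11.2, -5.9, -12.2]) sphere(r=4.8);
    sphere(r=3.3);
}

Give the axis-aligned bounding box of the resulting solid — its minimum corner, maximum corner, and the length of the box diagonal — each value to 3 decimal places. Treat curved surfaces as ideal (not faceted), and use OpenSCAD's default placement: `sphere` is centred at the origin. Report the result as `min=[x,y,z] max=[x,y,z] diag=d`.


min=[-19.300,-14.000,-20.300] max=[-3.100,2.200,-4.100] diag=28.059

A = translate([-11.2, -5.9, -12.2]) sphere(r=4.8) → bbox [-16,-10.7,-17] .. [-6.4,-1.1,-7.4]
B = sphere(r=3.3) → bbox [-3.3,-3.3,-3.3] .. [3.3,3.3,3.3]
lo = A.lo+B.lo = [-16-3.3, -10.7-3.3, -17-3.3] = [-19.300,-14.000,-20.300]
hi = A.hi+B.hi = [-6.4+3.3, -1.1+3.3, -7.4+3.3] = [-3.100,2.200,-4.100]
diag = √(16.2²+16.2²+16.2²) = √787.32 = 28.059


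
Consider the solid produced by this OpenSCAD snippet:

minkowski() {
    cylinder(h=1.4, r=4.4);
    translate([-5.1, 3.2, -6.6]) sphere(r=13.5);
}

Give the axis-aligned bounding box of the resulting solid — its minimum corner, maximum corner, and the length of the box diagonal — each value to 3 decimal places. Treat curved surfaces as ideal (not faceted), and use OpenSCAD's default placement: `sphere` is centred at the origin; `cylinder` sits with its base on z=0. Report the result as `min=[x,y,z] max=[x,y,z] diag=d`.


A = translate([-5.1, 3.2, -6.6]) sphere(r=13.5) → bbox [-18.6,-10.3,-20.1] .. [8.4,16.7,6.9]
B = cylinder(h=1.4, r=4.4) → bbox [-4.4,-4.4,0] .. [4.4,4.4,1.4]
lo = A.lo+B.lo = [-18.6-4.4, -10.3-4.4, -20.1+0] = [-23.000,-14.700,-20.100]
hi = A.hi+B.hi = [8.4+4.4, 16.7+4.4, 6.9+1.4] = [12.800,21.100,8.300]
diag = √(35.8²+35.8²+28.4²) = √3369.84 = 58.050

min=[-23.000,-14.700,-20.100] max=[12.800,21.100,8.300] diag=58.050


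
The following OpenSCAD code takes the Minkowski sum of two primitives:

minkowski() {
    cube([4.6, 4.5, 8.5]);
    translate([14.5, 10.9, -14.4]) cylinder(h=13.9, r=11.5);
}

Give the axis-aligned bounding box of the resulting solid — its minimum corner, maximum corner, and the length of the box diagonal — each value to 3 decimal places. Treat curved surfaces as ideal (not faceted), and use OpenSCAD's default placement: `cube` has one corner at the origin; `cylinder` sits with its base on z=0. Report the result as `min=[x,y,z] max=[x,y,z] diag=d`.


min=[3.000,-0.600,-14.400] max=[30.600,26.900,8.000] diag=44.942

A = translate([14.5, 10.9, -14.4]) cylinder(h=13.9, r=11.5) → bbox [3,-0.6,-14.4] .. [26,22.4,-0.5]
B = cube([4.6, 4.5, 8.5]) → bbox [0,0,0] .. [4.6,4.5,8.5]
lo = A.lo+B.lo = [3+0, -0.6+0, -14.4+0] = [3.000,-0.600,-14.400]
hi = A.hi+B.hi = [26+4.6, 22.4+4.5, -0.5+8.5] = [30.600,26.900,8.000]
diag = √(27.6²+27.5²+22.4²) = √2019.77 = 44.942


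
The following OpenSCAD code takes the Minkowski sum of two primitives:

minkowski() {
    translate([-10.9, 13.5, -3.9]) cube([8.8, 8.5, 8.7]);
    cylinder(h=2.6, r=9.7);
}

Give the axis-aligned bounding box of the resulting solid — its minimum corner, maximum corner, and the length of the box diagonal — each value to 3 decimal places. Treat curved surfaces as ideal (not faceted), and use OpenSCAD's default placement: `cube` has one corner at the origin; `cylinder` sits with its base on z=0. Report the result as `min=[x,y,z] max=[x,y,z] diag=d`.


A = translate([-10.9, 13.5, -3.9]) cube([8.8, 8.5, 8.7]) → bbox [-10.9,13.5,-3.9] .. [-2.1,22,4.8]
B = cylinder(h=2.6, r=9.7) → bbox [-9.7,-9.7,0] .. [9.7,9.7,2.6]
lo = A.lo+B.lo = [-10.9-9.7, 13.5-9.7, -3.9+0] = [-20.600,3.800,-3.900]
hi = A.hi+B.hi = [-2.1+9.7, 22+9.7, 4.8+2.6] = [7.600,31.700,7.400]
diag = √(28.2²+27.9²+11.3²) = √1701.34 = 41.247

min=[-20.600,3.800,-3.900] max=[7.600,31.700,7.400] diag=41.247


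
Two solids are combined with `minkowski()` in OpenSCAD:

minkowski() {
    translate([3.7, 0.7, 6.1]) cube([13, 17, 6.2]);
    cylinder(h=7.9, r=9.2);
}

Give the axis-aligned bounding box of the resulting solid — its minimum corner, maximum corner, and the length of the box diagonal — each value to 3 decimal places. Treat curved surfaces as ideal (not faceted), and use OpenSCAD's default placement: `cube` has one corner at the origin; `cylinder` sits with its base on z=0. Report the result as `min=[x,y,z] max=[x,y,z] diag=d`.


A = translate([3.7, 0.7, 6.1]) cube([13, 17, 6.2]) → bbox [3.7,0.7,6.1] .. [16.7,17.7,12.3]
B = cylinder(h=7.9, r=9.2) → bbox [-9.2,-9.2,0] .. [9.2,9.2,7.9]
lo = A.lo+B.lo = [3.7-9.2, 0.7-9.2, 6.1+0] = [-5.500,-8.500,6.100]
hi = A.hi+B.hi = [16.7+9.2, 17.7+9.2, 12.3+7.9] = [25.900,26.900,20.200]
diag = √(31.4²+35.4²+14.1²) = √2437.93 = 49.375

min=[-5.500,-8.500,6.100] max=[25.900,26.900,20.200] diag=49.375


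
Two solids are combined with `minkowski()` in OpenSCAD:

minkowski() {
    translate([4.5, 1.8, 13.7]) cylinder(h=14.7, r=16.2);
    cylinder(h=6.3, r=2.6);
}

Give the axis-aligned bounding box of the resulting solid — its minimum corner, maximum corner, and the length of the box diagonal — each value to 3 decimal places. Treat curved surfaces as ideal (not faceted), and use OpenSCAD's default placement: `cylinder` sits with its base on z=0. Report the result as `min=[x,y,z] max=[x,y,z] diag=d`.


min=[-14.300,-17.000,13.700] max=[23.300,20.600,34.700] diag=57.171

A = translate([4.5, 1.8, 13.7]) cylinder(h=14.7, r=16.2) → bbox [-11.7,-14.4,13.7] .. [20.7,18,28.4]
B = cylinder(h=6.3, r=2.6) → bbox [-2.6,-2.6,0] .. [2.6,2.6,6.3]
lo = A.lo+B.lo = [-11.7-2.6, -14.4-2.6, 13.7+0] = [-14.300,-17.000,13.700]
hi = A.hi+B.hi = [20.7+2.6, 18+2.6, 28.4+6.3] = [23.300,20.600,34.700]
diag = √(37.6²+37.6²+21²) = √3268.52 = 57.171


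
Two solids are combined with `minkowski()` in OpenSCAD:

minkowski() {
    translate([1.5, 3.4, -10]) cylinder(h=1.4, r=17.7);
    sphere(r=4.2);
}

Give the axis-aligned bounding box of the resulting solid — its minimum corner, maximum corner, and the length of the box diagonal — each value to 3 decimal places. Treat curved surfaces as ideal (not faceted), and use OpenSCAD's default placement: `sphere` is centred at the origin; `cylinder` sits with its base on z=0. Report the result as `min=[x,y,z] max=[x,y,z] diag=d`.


min=[-20.400,-18.500,-14.200] max=[23.400,25.300,-4.400] diag=62.713

A = translate([1.5, 3.4, -10]) cylinder(h=1.4, r=17.7) → bbox [-16.2,-14.3,-10] .. [19.2,21.1,-8.6]
B = sphere(r=4.2) → bbox [-4.2,-4.2,-4.2] .. [4.2,4.2,4.2]
lo = A.lo+B.lo = [-16.2-4.2, -14.3-4.2, -10-4.2] = [-20.400,-18.500,-14.200]
hi = A.hi+B.hi = [19.2+4.2, 21.1+4.2, -8.6+4.2] = [23.400,25.300,-4.400]
diag = √(43.8²+43.8²+9.8²) = √3932.92 = 62.713


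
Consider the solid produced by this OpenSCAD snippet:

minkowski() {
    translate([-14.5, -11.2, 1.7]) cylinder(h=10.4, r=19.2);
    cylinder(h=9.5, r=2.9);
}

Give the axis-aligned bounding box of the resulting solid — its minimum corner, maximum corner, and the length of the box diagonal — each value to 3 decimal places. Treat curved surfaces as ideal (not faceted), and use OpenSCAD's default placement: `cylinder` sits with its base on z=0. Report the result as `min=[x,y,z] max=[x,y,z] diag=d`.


A = translate([-14.5, -11.2, 1.7]) cylinder(h=10.4, r=19.2) → bbox [-33.7,-30.4,1.7] .. [4.7,8,12.1]
B = cylinder(h=9.5, r=2.9) → bbox [-2.9,-2.9,0] .. [2.9,2.9,9.5]
lo = A.lo+B.lo = [-33.7-2.9, -30.4-2.9, 1.7+0] = [-36.600,-33.300,1.700]
hi = A.hi+B.hi = [4.7+2.9, 8+2.9, 12.1+9.5] = [7.600,10.900,21.600]
diag = √(44.2²+44.2²+19.9²) = √4303.29 = 65.599

min=[-36.600,-33.300,1.700] max=[7.600,10.900,21.600] diag=65.599


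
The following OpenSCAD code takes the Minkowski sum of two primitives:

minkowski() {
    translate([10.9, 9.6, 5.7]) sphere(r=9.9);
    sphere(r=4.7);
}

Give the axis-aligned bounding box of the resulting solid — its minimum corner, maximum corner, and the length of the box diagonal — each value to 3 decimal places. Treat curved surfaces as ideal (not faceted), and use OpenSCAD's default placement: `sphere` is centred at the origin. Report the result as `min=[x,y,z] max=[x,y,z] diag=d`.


min=[-3.700,-5.000,-8.900] max=[25.500,24.200,20.300] diag=50.576

A = translate([10.9, 9.6, 5.7]) sphere(r=9.9) → bbox [1,-0.3,-4.2] .. [20.8,19.5,15.6]
B = sphere(r=4.7) → bbox [-4.7,-4.7,-4.7] .. [4.7,4.7,4.7]
lo = A.lo+B.lo = [1-4.7, -0.3-4.7, -4.2-4.7] = [-3.700,-5.000,-8.900]
hi = A.hi+B.hi = [20.8+4.7, 19.5+4.7, 15.6+4.7] = [25.500,24.200,20.300]
diag = √(29.2²+29.2²+29.2²) = √2557.92 = 50.576


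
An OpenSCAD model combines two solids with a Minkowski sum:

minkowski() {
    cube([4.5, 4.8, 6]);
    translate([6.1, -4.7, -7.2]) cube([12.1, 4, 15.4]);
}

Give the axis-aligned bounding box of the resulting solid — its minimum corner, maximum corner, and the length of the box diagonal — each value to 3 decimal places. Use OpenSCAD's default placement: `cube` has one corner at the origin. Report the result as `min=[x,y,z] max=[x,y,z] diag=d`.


min=[6.100,-4.700,-7.200] max=[22.700,4.100,14.200] diag=28.477

A = translate([6.1, -4.7, -7.2]) cube([12.1, 4, 15.4]) → bbox [6.1,-4.7,-7.2] .. [18.2,-0.7,8.2]
B = cube([4.5, 4.8, 6]) → bbox [0,0,0] .. [4.5,4.8,6]
lo = A.lo+B.lo = [6.1+0, -4.7+0, -7.2+0] = [6.100,-4.700,-7.200]
hi = A.hi+B.hi = [18.2+4.5, -0.7+4.8, 8.2+6] = [22.700,4.100,14.200]
diag = √(16.6²+8.8²+21.4²) = √810.96 = 28.477


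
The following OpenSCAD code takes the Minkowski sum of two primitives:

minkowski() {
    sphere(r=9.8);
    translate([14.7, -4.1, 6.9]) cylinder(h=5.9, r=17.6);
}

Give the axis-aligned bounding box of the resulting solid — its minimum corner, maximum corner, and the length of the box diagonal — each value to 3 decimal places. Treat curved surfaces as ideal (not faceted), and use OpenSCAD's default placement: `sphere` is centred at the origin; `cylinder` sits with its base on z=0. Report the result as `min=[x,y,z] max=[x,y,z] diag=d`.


min=[-12.700,-31.500,-2.900] max=[42.100,23.300,22.600] diag=81.586

A = translate([14.7, -4.1, 6.9]) cylinder(h=5.9, r=17.6) → bbox [-2.9,-21.7,6.9] .. [32.3,13.5,12.8]
B = sphere(r=9.8) → bbox [-9.8,-9.8,-9.8] .. [9.8,9.8,9.8]
lo = A.lo+B.lo = [-2.9-9.8, -21.7-9.8, 6.9-9.8] = [-12.700,-31.500,-2.900]
hi = A.hi+B.hi = [32.3+9.8, 13.5+9.8, 12.8+9.8] = [42.100,23.300,22.600]
diag = √(54.8²+54.8²+25.5²) = √6656.33 = 81.586


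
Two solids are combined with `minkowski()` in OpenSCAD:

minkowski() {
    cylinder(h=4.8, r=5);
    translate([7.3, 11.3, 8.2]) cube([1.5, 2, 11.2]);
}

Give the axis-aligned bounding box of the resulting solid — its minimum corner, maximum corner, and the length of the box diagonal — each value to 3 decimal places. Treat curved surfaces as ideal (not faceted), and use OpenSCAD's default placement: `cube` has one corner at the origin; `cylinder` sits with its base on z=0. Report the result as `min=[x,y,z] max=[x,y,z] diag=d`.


A = translate([7.3, 11.3, 8.2]) cube([1.5, 2, 11.2]) → bbox [7.3,11.3,8.2] .. [8.8,13.3,19.4]
B = cylinder(h=4.8, r=5) → bbox [-5,-5,0] .. [5,5,4.8]
lo = A.lo+B.lo = [7.3-5, 11.3-5, 8.2+0] = [2.300,6.300,8.200]
hi = A.hi+B.hi = [8.8+5, 13.3+5, 19.4+4.8] = [13.800,18.300,24.200]
diag = √(11.5²+12²+16²) = √532.25 = 23.071

min=[2.300,6.300,8.200] max=[13.800,18.300,24.200] diag=23.071


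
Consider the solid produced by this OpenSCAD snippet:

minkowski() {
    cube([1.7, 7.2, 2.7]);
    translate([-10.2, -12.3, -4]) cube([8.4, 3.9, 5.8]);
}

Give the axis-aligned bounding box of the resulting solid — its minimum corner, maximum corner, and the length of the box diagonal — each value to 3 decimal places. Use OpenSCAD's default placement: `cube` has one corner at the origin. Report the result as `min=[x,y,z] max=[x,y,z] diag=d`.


min=[-10.200,-12.300,-4.000] max=[-0.100,-1.200,4.500] diag=17.247

A = translate([-10.2, -12.3, -4]) cube([8.4, 3.9, 5.8]) → bbox [-10.2,-12.3,-4] .. [-1.8,-8.4,1.8]
B = cube([1.7, 7.2, 2.7]) → bbox [0,0,0] .. [1.7,7.2,2.7]
lo = A.lo+B.lo = [-10.2+0, -12.3+0, -4+0] = [-10.200,-12.300,-4.000]
hi = A.hi+B.hi = [-1.8+1.7, -8.4+7.2, 1.8+2.7] = [-0.100,-1.200,4.500]
diag = √(10.1²+11.1²+8.5²) = √297.47 = 17.247


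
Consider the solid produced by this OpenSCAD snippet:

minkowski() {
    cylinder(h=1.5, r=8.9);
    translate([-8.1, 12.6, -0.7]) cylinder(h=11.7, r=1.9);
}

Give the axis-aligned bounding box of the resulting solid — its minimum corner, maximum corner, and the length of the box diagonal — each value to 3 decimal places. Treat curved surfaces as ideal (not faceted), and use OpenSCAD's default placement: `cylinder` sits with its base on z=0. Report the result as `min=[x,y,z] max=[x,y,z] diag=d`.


min=[-18.900,1.800,-0.700] max=[2.700,23.400,12.500] diag=33.277

A = translate([-8.1, 12.6, -0.7]) cylinder(h=11.7, r=1.9) → bbox [-10,10.7,-0.7] .. [-6.2,14.5,11]
B = cylinder(h=1.5, r=8.9) → bbox [-8.9,-8.9,0] .. [8.9,8.9,1.5]
lo = A.lo+B.lo = [-10-8.9, 10.7-8.9, -0.7+0] = [-18.900,1.800,-0.700]
hi = A.hi+B.hi = [-6.2+8.9, 14.5+8.9, 11+1.5] = [2.700,23.400,12.500]
diag = √(21.6²+21.6²+13.2²) = √1107.36 = 33.277


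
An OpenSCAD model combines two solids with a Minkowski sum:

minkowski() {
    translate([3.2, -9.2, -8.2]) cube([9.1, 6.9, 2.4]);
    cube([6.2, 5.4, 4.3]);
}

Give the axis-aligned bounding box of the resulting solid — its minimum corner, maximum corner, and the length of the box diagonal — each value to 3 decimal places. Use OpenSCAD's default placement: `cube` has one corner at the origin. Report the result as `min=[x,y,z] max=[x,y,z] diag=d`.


min=[3.200,-9.200,-8.200] max=[18.500,3.100,-1.500] diag=20.743

A = translate([3.2, -9.2, -8.2]) cube([9.1, 6.9, 2.4]) → bbox [3.2,-9.2,-8.2] .. [12.3,-2.3,-5.8]
B = cube([6.2, 5.4, 4.3]) → bbox [0,0,0] .. [6.2,5.4,4.3]
lo = A.lo+B.lo = [3.2+0, -9.2+0, -8.2+0] = [3.200,-9.200,-8.200]
hi = A.hi+B.hi = [12.3+6.2, -2.3+5.4, -5.8+4.3] = [18.500,3.100,-1.500]
diag = √(15.3²+12.3²+6.7²) = √430.27 = 20.743


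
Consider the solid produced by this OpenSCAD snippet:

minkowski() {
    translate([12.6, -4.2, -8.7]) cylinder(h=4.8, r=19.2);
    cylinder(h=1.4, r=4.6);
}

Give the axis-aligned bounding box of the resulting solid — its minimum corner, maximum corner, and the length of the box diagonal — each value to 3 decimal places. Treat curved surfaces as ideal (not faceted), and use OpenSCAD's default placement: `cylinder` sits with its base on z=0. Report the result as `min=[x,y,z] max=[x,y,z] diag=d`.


A = translate([12.6, -4.2, -8.7]) cylinder(h=4.8, r=19.2) → bbox [-6.6,-23.4,-8.7] .. [31.8,15,-3.9]
B = cylinder(h=1.4, r=4.6) → bbox [-4.6,-4.6,0] .. [4.6,4.6,1.4]
lo = A.lo+B.lo = [-6.6-4.6, -23.4-4.6, -8.7+0] = [-11.200,-28.000,-8.700]
hi = A.hi+B.hi = [31.8+4.6, 15+4.6, -3.9+1.4] = [36.400,19.600,-2.500]
diag = √(47.6²+47.6²+6.2²) = √4569.96 = 67.601

min=[-11.200,-28.000,-8.700] max=[36.400,19.600,-2.500] diag=67.601


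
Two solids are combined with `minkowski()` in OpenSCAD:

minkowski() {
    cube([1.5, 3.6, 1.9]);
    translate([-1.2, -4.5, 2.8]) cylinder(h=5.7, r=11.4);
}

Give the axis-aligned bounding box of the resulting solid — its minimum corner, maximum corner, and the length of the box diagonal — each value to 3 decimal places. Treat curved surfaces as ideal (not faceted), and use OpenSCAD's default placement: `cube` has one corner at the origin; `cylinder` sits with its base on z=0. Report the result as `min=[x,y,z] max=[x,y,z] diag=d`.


min=[-12.600,-15.900,2.800] max=[11.700,10.500,10.400] diag=36.677

A = translate([-1.2, -4.5, 2.8]) cylinder(h=5.7, r=11.4) → bbox [-12.6,-15.9,2.8] .. [10.2,6.9,8.5]
B = cube([1.5, 3.6, 1.9]) → bbox [0,0,0] .. [1.5,3.6,1.9]
lo = A.lo+B.lo = [-12.6+0, -15.9+0, 2.8+0] = [-12.600,-15.900,2.800]
hi = A.hi+B.hi = [10.2+1.5, 6.9+3.6, 8.5+1.9] = [11.700,10.500,10.400]
diag = √(24.3²+26.4²+7.6²) = √1345.21 = 36.677


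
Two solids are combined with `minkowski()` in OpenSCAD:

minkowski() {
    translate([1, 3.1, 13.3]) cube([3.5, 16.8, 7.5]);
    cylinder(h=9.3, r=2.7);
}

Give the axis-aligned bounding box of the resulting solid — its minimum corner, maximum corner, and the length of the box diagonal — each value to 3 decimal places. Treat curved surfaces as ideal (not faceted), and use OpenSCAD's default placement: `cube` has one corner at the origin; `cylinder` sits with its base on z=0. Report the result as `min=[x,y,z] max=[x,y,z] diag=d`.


min=[-1.700,0.400,13.300] max=[7.200,22.600,30.100] diag=29.228

A = translate([1, 3.1, 13.3]) cube([3.5, 16.8, 7.5]) → bbox [1,3.1,13.3] .. [4.5,19.9,20.8]
B = cylinder(h=9.3, r=2.7) → bbox [-2.7,-2.7,0] .. [2.7,2.7,9.3]
lo = A.lo+B.lo = [1-2.7, 3.1-2.7, 13.3+0] = [-1.700,0.400,13.300]
hi = A.hi+B.hi = [4.5+2.7, 19.9+2.7, 20.8+9.3] = [7.200,22.600,30.100]
diag = √(8.9²+22.2²+16.8²) = √854.29 = 29.228


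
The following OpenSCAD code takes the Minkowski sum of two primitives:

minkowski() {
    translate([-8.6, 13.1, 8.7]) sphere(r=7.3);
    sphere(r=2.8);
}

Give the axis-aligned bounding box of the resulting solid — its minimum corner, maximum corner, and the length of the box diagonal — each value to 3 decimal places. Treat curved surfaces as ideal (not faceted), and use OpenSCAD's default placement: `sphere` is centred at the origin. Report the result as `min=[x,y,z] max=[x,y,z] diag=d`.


min=[-18.700,3.000,-1.400] max=[1.500,23.200,18.800] diag=34.987

A = translate([-8.6, 13.1, 8.7]) sphere(r=7.3) → bbox [-15.9,5.8,1.4] .. [-1.3,20.4,16]
B = sphere(r=2.8) → bbox [-2.8,-2.8,-2.8] .. [2.8,2.8,2.8]
lo = A.lo+B.lo = [-15.9-2.8, 5.8-2.8, 1.4-2.8] = [-18.700,3.000,-1.400]
hi = A.hi+B.hi = [-1.3+2.8, 20.4+2.8, 16+2.8] = [1.500,23.200,18.800]
diag = √(20.2²+20.2²+20.2²) = √1224.12 = 34.987


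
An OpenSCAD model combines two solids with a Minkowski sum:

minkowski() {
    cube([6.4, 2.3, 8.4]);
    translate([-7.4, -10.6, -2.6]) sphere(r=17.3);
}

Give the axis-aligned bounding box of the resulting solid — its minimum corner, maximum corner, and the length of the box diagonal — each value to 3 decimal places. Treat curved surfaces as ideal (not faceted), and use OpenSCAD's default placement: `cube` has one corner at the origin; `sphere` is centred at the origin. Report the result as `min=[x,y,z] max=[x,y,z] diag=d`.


A = translate([-7.4, -10.6, -2.6]) sphere(r=17.3) → bbox [-24.7,-27.9,-19.9] .. [9.9,6.7,14.7]
B = cube([6.4, 2.3, 8.4]) → bbox [0,0,0] .. [6.4,2.3,8.4]
lo = A.lo+B.lo = [-24.7+0, -27.9+0, -19.9+0] = [-24.700,-27.900,-19.900]
hi = A.hi+B.hi = [9.9+6.4, 6.7+2.3, 14.7+8.4] = [16.300,9.000,23.100]
diag = √(41²+36.9²+43²) = √4891.61 = 69.940

min=[-24.700,-27.900,-19.900] max=[16.300,9.000,23.100] diag=69.940


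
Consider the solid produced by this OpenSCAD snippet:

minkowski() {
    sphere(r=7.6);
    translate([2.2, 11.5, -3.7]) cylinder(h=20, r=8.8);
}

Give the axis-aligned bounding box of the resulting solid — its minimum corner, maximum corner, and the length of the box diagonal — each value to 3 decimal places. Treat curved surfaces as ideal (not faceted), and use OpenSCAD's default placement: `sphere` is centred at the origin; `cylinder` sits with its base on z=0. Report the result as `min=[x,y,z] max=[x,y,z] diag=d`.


A = translate([2.2, 11.5, -3.7]) cylinder(h=20, r=8.8) → bbox [-6.6,2.7,-3.7] .. [11,20.3,16.3]
B = sphere(r=7.6) → bbox [-7.6,-7.6,-7.6] .. [7.6,7.6,7.6]
lo = A.lo+B.lo = [-6.6-7.6, 2.7-7.6, -3.7-7.6] = [-14.200,-4.900,-11.300]
hi = A.hi+B.hi = [11+7.6, 20.3+7.6, 16.3+7.6] = [18.600,27.900,23.900]
diag = √(32.8²+32.8²+35.2²) = √3390.72 = 58.230

min=[-14.200,-4.900,-11.300] max=[18.600,27.900,23.900] diag=58.230


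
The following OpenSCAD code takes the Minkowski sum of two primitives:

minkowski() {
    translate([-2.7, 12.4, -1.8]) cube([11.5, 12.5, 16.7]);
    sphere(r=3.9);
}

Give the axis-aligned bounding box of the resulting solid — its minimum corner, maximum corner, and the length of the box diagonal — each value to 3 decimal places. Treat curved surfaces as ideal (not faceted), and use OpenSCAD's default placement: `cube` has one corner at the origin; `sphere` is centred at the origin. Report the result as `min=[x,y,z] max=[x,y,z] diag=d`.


min=[-6.600,8.500,-5.700] max=[12.700,28.800,18.800] diag=37.213

A = translate([-2.7, 12.4, -1.8]) cube([11.5, 12.5, 16.7]) → bbox [-2.7,12.4,-1.8] .. [8.8,24.9,14.9]
B = sphere(r=3.9) → bbox [-3.9,-3.9,-3.9] .. [3.9,3.9,3.9]
lo = A.lo+B.lo = [-2.7-3.9, 12.4-3.9, -1.8-3.9] = [-6.600,8.500,-5.700]
hi = A.hi+B.hi = [8.8+3.9, 24.9+3.9, 14.9+3.9] = [12.700,28.800,18.800]
diag = √(19.3²+20.3²+24.5²) = √1384.83 = 37.213


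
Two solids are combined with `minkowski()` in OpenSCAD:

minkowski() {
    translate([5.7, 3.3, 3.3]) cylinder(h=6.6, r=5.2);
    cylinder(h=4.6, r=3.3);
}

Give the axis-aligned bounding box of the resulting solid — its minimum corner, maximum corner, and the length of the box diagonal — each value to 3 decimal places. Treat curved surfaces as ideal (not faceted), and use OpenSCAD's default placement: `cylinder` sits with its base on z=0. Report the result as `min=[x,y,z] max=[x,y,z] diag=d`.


A = translate([5.7, 3.3, 3.3]) cylinder(h=6.6, r=5.2) → bbox [0.5,-1.9,3.3] .. [10.9,8.5,9.9]
B = cylinder(h=4.6, r=3.3) → bbox [-3.3,-3.3,0] .. [3.3,3.3,4.6]
lo = A.lo+B.lo = [0.5-3.3, -1.9-3.3, 3.3+0] = [-2.800,-5.200,3.300]
hi = A.hi+B.hi = [10.9+3.3, 8.5+3.3, 9.9+4.6] = [14.200,11.800,14.500]
diag = √(17²+17²+11.2²) = √703.44 = 26.522

min=[-2.800,-5.200,3.300] max=[14.200,11.800,14.500] diag=26.522
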